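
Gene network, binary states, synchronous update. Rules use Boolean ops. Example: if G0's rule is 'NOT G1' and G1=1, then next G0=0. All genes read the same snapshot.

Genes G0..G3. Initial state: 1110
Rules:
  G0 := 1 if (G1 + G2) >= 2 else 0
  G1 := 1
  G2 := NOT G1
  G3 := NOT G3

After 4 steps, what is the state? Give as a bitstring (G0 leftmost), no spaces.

Step 1: G0=(1+1>=2)=1 G1=1(const) G2=NOT G1=NOT 1=0 G3=NOT G3=NOT 0=1 -> 1101
Step 2: G0=(1+0>=2)=0 G1=1(const) G2=NOT G1=NOT 1=0 G3=NOT G3=NOT 1=0 -> 0100
Step 3: G0=(1+0>=2)=0 G1=1(const) G2=NOT G1=NOT 1=0 G3=NOT G3=NOT 0=1 -> 0101
Step 4: G0=(1+0>=2)=0 G1=1(const) G2=NOT G1=NOT 1=0 G3=NOT G3=NOT 1=0 -> 0100

0100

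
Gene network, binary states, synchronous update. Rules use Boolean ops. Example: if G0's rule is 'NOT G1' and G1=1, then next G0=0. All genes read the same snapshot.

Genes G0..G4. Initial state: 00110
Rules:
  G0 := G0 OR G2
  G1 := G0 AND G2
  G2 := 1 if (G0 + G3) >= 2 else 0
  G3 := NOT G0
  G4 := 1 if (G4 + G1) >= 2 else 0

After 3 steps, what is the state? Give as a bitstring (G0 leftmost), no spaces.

Step 1: G0=G0|G2=0|1=1 G1=G0&G2=0&1=0 G2=(0+1>=2)=0 G3=NOT G0=NOT 0=1 G4=(0+0>=2)=0 -> 10010
Step 2: G0=G0|G2=1|0=1 G1=G0&G2=1&0=0 G2=(1+1>=2)=1 G3=NOT G0=NOT 1=0 G4=(0+0>=2)=0 -> 10100
Step 3: G0=G0|G2=1|1=1 G1=G0&G2=1&1=1 G2=(1+0>=2)=0 G3=NOT G0=NOT 1=0 G4=(0+0>=2)=0 -> 11000

11000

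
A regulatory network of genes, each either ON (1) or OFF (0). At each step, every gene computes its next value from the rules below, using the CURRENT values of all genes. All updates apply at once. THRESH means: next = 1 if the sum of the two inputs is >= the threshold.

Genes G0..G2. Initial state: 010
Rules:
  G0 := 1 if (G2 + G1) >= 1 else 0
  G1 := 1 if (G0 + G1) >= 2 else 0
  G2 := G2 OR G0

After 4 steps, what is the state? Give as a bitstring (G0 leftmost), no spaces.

Step 1: G0=(0+1>=1)=1 G1=(0+1>=2)=0 G2=G2|G0=0|0=0 -> 100
Step 2: G0=(0+0>=1)=0 G1=(1+0>=2)=0 G2=G2|G0=0|1=1 -> 001
Step 3: G0=(1+0>=1)=1 G1=(0+0>=2)=0 G2=G2|G0=1|0=1 -> 101
Step 4: G0=(1+0>=1)=1 G1=(1+0>=2)=0 G2=G2|G0=1|1=1 -> 101

101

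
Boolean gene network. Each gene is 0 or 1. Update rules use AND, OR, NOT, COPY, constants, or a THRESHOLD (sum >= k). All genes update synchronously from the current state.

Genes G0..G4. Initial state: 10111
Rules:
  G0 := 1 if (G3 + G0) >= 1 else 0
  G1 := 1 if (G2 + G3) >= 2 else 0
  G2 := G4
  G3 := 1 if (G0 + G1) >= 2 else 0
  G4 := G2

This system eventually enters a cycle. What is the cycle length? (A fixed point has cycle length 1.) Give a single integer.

Step 0: 10111
Step 1: G0=(1+1>=1)=1 G1=(1+1>=2)=1 G2=G4=1 G3=(1+0>=2)=0 G4=G2=1 -> 11101
Step 2: G0=(0+1>=1)=1 G1=(1+0>=2)=0 G2=G4=1 G3=(1+1>=2)=1 G4=G2=1 -> 10111
State from step 2 equals state from step 0 -> cycle length 2

Answer: 2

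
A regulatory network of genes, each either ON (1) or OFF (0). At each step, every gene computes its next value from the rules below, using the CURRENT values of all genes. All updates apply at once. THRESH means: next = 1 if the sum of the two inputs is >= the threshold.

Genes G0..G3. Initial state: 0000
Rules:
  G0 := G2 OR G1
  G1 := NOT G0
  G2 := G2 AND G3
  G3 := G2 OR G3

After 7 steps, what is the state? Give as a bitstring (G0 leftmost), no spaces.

Step 1: G0=G2|G1=0|0=0 G1=NOT G0=NOT 0=1 G2=G2&G3=0&0=0 G3=G2|G3=0|0=0 -> 0100
Step 2: G0=G2|G1=0|1=1 G1=NOT G0=NOT 0=1 G2=G2&G3=0&0=0 G3=G2|G3=0|0=0 -> 1100
Step 3: G0=G2|G1=0|1=1 G1=NOT G0=NOT 1=0 G2=G2&G3=0&0=0 G3=G2|G3=0|0=0 -> 1000
Step 4: G0=G2|G1=0|0=0 G1=NOT G0=NOT 1=0 G2=G2&G3=0&0=0 G3=G2|G3=0|0=0 -> 0000
Step 5: G0=G2|G1=0|0=0 G1=NOT G0=NOT 0=1 G2=G2&G3=0&0=0 G3=G2|G3=0|0=0 -> 0100
Step 6: G0=G2|G1=0|1=1 G1=NOT G0=NOT 0=1 G2=G2&G3=0&0=0 G3=G2|G3=0|0=0 -> 1100
Step 7: G0=G2|G1=0|1=1 G1=NOT G0=NOT 1=0 G2=G2&G3=0&0=0 G3=G2|G3=0|0=0 -> 1000

1000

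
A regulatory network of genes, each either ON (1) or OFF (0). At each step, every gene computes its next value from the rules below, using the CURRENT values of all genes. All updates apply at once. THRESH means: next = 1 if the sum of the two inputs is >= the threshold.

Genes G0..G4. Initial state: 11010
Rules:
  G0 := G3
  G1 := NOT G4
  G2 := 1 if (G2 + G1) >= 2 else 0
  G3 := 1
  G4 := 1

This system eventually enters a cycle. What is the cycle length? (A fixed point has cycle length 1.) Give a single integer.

Step 0: 11010
Step 1: G0=G3=1 G1=NOT G4=NOT 0=1 G2=(0+1>=2)=0 G3=1(const) G4=1(const) -> 11011
Step 2: G0=G3=1 G1=NOT G4=NOT 1=0 G2=(0+1>=2)=0 G3=1(const) G4=1(const) -> 10011
Step 3: G0=G3=1 G1=NOT G4=NOT 1=0 G2=(0+0>=2)=0 G3=1(const) G4=1(const) -> 10011
State from step 3 equals state from step 2 -> cycle length 1

Answer: 1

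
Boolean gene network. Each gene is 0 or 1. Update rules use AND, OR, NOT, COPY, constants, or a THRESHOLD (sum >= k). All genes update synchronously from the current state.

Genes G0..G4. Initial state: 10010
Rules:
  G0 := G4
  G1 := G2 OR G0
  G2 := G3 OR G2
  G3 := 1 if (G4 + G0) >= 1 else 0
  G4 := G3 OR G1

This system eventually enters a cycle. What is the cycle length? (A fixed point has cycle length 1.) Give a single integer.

Step 0: 10010
Step 1: G0=G4=0 G1=G2|G0=0|1=1 G2=G3|G2=1|0=1 G3=(0+1>=1)=1 G4=G3|G1=1|0=1 -> 01111
Step 2: G0=G4=1 G1=G2|G0=1|0=1 G2=G3|G2=1|1=1 G3=(1+0>=1)=1 G4=G3|G1=1|1=1 -> 11111
Step 3: G0=G4=1 G1=G2|G0=1|1=1 G2=G3|G2=1|1=1 G3=(1+1>=1)=1 G4=G3|G1=1|1=1 -> 11111
State from step 3 equals state from step 2 -> cycle length 1

Answer: 1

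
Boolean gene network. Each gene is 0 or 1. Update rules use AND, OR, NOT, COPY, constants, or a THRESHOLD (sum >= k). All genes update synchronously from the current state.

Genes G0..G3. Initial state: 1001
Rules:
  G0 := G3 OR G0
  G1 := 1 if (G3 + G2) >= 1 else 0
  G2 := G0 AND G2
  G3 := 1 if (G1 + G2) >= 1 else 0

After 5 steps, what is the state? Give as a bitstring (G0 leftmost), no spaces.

Step 1: G0=G3|G0=1|1=1 G1=(1+0>=1)=1 G2=G0&G2=1&0=0 G3=(0+0>=1)=0 -> 1100
Step 2: G0=G3|G0=0|1=1 G1=(0+0>=1)=0 G2=G0&G2=1&0=0 G3=(1+0>=1)=1 -> 1001
Step 3: G0=G3|G0=1|1=1 G1=(1+0>=1)=1 G2=G0&G2=1&0=0 G3=(0+0>=1)=0 -> 1100
Step 4: G0=G3|G0=0|1=1 G1=(0+0>=1)=0 G2=G0&G2=1&0=0 G3=(1+0>=1)=1 -> 1001
Step 5: G0=G3|G0=1|1=1 G1=(1+0>=1)=1 G2=G0&G2=1&0=0 G3=(0+0>=1)=0 -> 1100

1100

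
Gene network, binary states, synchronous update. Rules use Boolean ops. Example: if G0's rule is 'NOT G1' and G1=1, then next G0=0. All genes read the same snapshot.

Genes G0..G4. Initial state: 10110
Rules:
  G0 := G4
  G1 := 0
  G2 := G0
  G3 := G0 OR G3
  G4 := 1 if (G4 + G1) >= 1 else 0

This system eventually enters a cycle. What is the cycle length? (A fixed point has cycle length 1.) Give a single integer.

Answer: 1

Derivation:
Step 0: 10110
Step 1: G0=G4=0 G1=0(const) G2=G0=1 G3=G0|G3=1|1=1 G4=(0+0>=1)=0 -> 00110
Step 2: G0=G4=0 G1=0(const) G2=G0=0 G3=G0|G3=0|1=1 G4=(0+0>=1)=0 -> 00010
Step 3: G0=G4=0 G1=0(const) G2=G0=0 G3=G0|G3=0|1=1 G4=(0+0>=1)=0 -> 00010
State from step 3 equals state from step 2 -> cycle length 1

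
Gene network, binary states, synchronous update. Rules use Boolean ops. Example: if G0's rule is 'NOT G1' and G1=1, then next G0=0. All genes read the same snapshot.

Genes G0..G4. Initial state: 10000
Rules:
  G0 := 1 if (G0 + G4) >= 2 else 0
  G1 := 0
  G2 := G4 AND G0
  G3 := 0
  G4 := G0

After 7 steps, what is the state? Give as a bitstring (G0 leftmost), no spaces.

Step 1: G0=(1+0>=2)=0 G1=0(const) G2=G4&G0=0&1=0 G3=0(const) G4=G0=1 -> 00001
Step 2: G0=(0+1>=2)=0 G1=0(const) G2=G4&G0=1&0=0 G3=0(const) G4=G0=0 -> 00000
Step 3: G0=(0+0>=2)=0 G1=0(const) G2=G4&G0=0&0=0 G3=0(const) G4=G0=0 -> 00000
Step 4: G0=(0+0>=2)=0 G1=0(const) G2=G4&G0=0&0=0 G3=0(const) G4=G0=0 -> 00000
Step 5: G0=(0+0>=2)=0 G1=0(const) G2=G4&G0=0&0=0 G3=0(const) G4=G0=0 -> 00000
Step 6: G0=(0+0>=2)=0 G1=0(const) G2=G4&G0=0&0=0 G3=0(const) G4=G0=0 -> 00000
Step 7: G0=(0+0>=2)=0 G1=0(const) G2=G4&G0=0&0=0 G3=0(const) G4=G0=0 -> 00000

00000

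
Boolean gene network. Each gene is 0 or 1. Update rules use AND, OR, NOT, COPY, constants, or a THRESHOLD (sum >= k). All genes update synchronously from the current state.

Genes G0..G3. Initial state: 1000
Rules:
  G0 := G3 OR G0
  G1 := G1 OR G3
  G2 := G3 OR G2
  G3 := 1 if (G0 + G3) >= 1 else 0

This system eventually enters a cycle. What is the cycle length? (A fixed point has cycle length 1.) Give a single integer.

Answer: 1

Derivation:
Step 0: 1000
Step 1: G0=G3|G0=0|1=1 G1=G1|G3=0|0=0 G2=G3|G2=0|0=0 G3=(1+0>=1)=1 -> 1001
Step 2: G0=G3|G0=1|1=1 G1=G1|G3=0|1=1 G2=G3|G2=1|0=1 G3=(1+1>=1)=1 -> 1111
Step 3: G0=G3|G0=1|1=1 G1=G1|G3=1|1=1 G2=G3|G2=1|1=1 G3=(1+1>=1)=1 -> 1111
State from step 3 equals state from step 2 -> cycle length 1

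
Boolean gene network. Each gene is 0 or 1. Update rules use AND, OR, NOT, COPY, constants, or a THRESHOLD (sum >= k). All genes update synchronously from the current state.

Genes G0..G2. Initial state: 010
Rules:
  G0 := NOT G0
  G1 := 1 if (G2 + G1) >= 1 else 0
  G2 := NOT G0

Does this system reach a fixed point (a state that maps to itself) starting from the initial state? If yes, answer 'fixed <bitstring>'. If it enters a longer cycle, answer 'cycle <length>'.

Answer: cycle 2

Derivation:
Step 0: 010
Step 1: G0=NOT G0=NOT 0=1 G1=(0+1>=1)=1 G2=NOT G0=NOT 0=1 -> 111
Step 2: G0=NOT G0=NOT 1=0 G1=(1+1>=1)=1 G2=NOT G0=NOT 1=0 -> 010
Cycle of length 2 starting at step 0 -> no fixed point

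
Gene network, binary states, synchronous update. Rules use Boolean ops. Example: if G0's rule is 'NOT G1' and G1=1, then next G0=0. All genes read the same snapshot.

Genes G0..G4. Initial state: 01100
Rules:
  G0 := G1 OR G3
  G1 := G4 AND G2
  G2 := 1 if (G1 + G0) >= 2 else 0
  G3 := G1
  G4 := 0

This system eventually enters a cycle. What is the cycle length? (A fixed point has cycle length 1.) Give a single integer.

Answer: 1

Derivation:
Step 0: 01100
Step 1: G0=G1|G3=1|0=1 G1=G4&G2=0&1=0 G2=(1+0>=2)=0 G3=G1=1 G4=0(const) -> 10010
Step 2: G0=G1|G3=0|1=1 G1=G4&G2=0&0=0 G2=(0+1>=2)=0 G3=G1=0 G4=0(const) -> 10000
Step 3: G0=G1|G3=0|0=0 G1=G4&G2=0&0=0 G2=(0+1>=2)=0 G3=G1=0 G4=0(const) -> 00000
Step 4: G0=G1|G3=0|0=0 G1=G4&G2=0&0=0 G2=(0+0>=2)=0 G3=G1=0 G4=0(const) -> 00000
State from step 4 equals state from step 3 -> cycle length 1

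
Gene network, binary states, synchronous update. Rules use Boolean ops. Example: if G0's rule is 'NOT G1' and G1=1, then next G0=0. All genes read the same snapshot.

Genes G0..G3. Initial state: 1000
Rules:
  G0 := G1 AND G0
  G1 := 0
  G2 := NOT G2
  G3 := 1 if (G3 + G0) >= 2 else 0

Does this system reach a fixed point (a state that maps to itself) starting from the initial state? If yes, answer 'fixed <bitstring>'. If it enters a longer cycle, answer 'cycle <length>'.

Answer: cycle 2

Derivation:
Step 0: 1000
Step 1: G0=G1&G0=0&1=0 G1=0(const) G2=NOT G2=NOT 0=1 G3=(0+1>=2)=0 -> 0010
Step 2: G0=G1&G0=0&0=0 G1=0(const) G2=NOT G2=NOT 1=0 G3=(0+0>=2)=0 -> 0000
Step 3: G0=G1&G0=0&0=0 G1=0(const) G2=NOT G2=NOT 0=1 G3=(0+0>=2)=0 -> 0010
Cycle of length 2 starting at step 1 -> no fixed point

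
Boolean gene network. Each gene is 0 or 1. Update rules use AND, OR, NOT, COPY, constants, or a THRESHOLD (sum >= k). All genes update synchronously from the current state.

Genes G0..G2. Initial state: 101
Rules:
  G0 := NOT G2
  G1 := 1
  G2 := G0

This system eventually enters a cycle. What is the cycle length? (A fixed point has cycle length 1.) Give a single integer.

Step 0: 101
Step 1: G0=NOT G2=NOT 1=0 G1=1(const) G2=G0=1 -> 011
Step 2: G0=NOT G2=NOT 1=0 G1=1(const) G2=G0=0 -> 010
Step 3: G0=NOT G2=NOT 0=1 G1=1(const) G2=G0=0 -> 110
Step 4: G0=NOT G2=NOT 0=1 G1=1(const) G2=G0=1 -> 111
Step 5: G0=NOT G2=NOT 1=0 G1=1(const) G2=G0=1 -> 011
State from step 5 equals state from step 1 -> cycle length 4

Answer: 4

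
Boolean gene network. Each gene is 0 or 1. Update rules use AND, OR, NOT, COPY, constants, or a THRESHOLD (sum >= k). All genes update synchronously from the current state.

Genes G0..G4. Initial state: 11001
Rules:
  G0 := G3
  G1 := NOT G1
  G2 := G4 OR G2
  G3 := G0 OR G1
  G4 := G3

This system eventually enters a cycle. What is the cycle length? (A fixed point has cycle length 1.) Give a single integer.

Step 0: 11001
Step 1: G0=G3=0 G1=NOT G1=NOT 1=0 G2=G4|G2=1|0=1 G3=G0|G1=1|1=1 G4=G3=0 -> 00110
Step 2: G0=G3=1 G1=NOT G1=NOT 0=1 G2=G4|G2=0|1=1 G3=G0|G1=0|0=0 G4=G3=1 -> 11101
Step 3: G0=G3=0 G1=NOT G1=NOT 1=0 G2=G4|G2=1|1=1 G3=G0|G1=1|1=1 G4=G3=0 -> 00110
State from step 3 equals state from step 1 -> cycle length 2

Answer: 2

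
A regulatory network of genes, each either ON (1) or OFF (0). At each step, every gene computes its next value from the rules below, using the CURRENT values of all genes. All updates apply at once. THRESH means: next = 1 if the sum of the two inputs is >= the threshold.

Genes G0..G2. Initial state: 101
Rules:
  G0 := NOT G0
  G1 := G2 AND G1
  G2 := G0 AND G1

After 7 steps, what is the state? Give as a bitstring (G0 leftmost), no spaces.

Step 1: G0=NOT G0=NOT 1=0 G1=G2&G1=1&0=0 G2=G0&G1=1&0=0 -> 000
Step 2: G0=NOT G0=NOT 0=1 G1=G2&G1=0&0=0 G2=G0&G1=0&0=0 -> 100
Step 3: G0=NOT G0=NOT 1=0 G1=G2&G1=0&0=0 G2=G0&G1=1&0=0 -> 000
Step 4: G0=NOT G0=NOT 0=1 G1=G2&G1=0&0=0 G2=G0&G1=0&0=0 -> 100
Step 5: G0=NOT G0=NOT 1=0 G1=G2&G1=0&0=0 G2=G0&G1=1&0=0 -> 000
Step 6: G0=NOT G0=NOT 0=1 G1=G2&G1=0&0=0 G2=G0&G1=0&0=0 -> 100
Step 7: G0=NOT G0=NOT 1=0 G1=G2&G1=0&0=0 G2=G0&G1=1&0=0 -> 000

000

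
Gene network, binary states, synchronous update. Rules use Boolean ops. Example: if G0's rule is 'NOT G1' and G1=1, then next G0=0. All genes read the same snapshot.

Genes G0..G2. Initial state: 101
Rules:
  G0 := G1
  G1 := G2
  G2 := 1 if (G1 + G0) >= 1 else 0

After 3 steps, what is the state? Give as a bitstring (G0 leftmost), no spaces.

Step 1: G0=G1=0 G1=G2=1 G2=(0+1>=1)=1 -> 011
Step 2: G0=G1=1 G1=G2=1 G2=(1+0>=1)=1 -> 111
Step 3: G0=G1=1 G1=G2=1 G2=(1+1>=1)=1 -> 111

111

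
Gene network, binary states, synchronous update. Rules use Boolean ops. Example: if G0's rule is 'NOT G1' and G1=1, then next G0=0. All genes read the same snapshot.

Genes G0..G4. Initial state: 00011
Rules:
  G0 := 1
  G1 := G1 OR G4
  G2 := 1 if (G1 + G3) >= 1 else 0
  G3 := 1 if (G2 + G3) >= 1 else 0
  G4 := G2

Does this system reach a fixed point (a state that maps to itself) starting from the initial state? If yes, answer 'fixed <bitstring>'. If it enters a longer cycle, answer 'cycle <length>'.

Answer: fixed 11111

Derivation:
Step 0: 00011
Step 1: G0=1(const) G1=G1|G4=0|1=1 G2=(0+1>=1)=1 G3=(0+1>=1)=1 G4=G2=0 -> 11110
Step 2: G0=1(const) G1=G1|G4=1|0=1 G2=(1+1>=1)=1 G3=(1+1>=1)=1 G4=G2=1 -> 11111
Step 3: G0=1(const) G1=G1|G4=1|1=1 G2=(1+1>=1)=1 G3=(1+1>=1)=1 G4=G2=1 -> 11111
Fixed point reached at step 2: 11111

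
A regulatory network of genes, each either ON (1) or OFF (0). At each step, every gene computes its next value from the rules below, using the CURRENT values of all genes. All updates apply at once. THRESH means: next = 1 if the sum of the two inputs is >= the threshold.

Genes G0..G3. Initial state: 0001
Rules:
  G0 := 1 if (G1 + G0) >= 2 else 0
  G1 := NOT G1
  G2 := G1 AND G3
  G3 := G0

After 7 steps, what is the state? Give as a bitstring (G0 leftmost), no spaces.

Step 1: G0=(0+0>=2)=0 G1=NOT G1=NOT 0=1 G2=G1&G3=0&1=0 G3=G0=0 -> 0100
Step 2: G0=(1+0>=2)=0 G1=NOT G1=NOT 1=0 G2=G1&G3=1&0=0 G3=G0=0 -> 0000
Step 3: G0=(0+0>=2)=0 G1=NOT G1=NOT 0=1 G2=G1&G3=0&0=0 G3=G0=0 -> 0100
Step 4: G0=(1+0>=2)=0 G1=NOT G1=NOT 1=0 G2=G1&G3=1&0=0 G3=G0=0 -> 0000
Step 5: G0=(0+0>=2)=0 G1=NOT G1=NOT 0=1 G2=G1&G3=0&0=0 G3=G0=0 -> 0100
Step 6: G0=(1+0>=2)=0 G1=NOT G1=NOT 1=0 G2=G1&G3=1&0=0 G3=G0=0 -> 0000
Step 7: G0=(0+0>=2)=0 G1=NOT G1=NOT 0=1 G2=G1&G3=0&0=0 G3=G0=0 -> 0100

0100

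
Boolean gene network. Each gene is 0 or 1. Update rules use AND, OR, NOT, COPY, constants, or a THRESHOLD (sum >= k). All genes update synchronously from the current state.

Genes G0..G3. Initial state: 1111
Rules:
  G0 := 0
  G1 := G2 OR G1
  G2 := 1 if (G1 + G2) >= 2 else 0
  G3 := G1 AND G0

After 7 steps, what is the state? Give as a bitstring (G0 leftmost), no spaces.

Step 1: G0=0(const) G1=G2|G1=1|1=1 G2=(1+1>=2)=1 G3=G1&G0=1&1=1 -> 0111
Step 2: G0=0(const) G1=G2|G1=1|1=1 G2=(1+1>=2)=1 G3=G1&G0=1&0=0 -> 0110
Step 3: G0=0(const) G1=G2|G1=1|1=1 G2=(1+1>=2)=1 G3=G1&G0=1&0=0 -> 0110
Step 4: G0=0(const) G1=G2|G1=1|1=1 G2=(1+1>=2)=1 G3=G1&G0=1&0=0 -> 0110
Step 5: G0=0(const) G1=G2|G1=1|1=1 G2=(1+1>=2)=1 G3=G1&G0=1&0=0 -> 0110
Step 6: G0=0(const) G1=G2|G1=1|1=1 G2=(1+1>=2)=1 G3=G1&G0=1&0=0 -> 0110
Step 7: G0=0(const) G1=G2|G1=1|1=1 G2=(1+1>=2)=1 G3=G1&G0=1&0=0 -> 0110

0110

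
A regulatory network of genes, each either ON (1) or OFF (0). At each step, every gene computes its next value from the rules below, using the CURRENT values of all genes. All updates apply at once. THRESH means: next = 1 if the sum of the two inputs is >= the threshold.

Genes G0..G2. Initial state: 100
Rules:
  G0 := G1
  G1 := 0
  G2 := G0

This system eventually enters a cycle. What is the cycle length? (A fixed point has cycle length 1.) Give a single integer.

Step 0: 100
Step 1: G0=G1=0 G1=0(const) G2=G0=1 -> 001
Step 2: G0=G1=0 G1=0(const) G2=G0=0 -> 000
Step 3: G0=G1=0 G1=0(const) G2=G0=0 -> 000
State from step 3 equals state from step 2 -> cycle length 1

Answer: 1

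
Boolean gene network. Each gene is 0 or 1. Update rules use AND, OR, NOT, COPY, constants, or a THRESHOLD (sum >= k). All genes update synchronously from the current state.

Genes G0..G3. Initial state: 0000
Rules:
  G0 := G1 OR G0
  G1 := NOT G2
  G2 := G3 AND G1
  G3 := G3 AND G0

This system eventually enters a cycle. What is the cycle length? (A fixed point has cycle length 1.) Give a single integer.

Step 0: 0000
Step 1: G0=G1|G0=0|0=0 G1=NOT G2=NOT 0=1 G2=G3&G1=0&0=0 G3=G3&G0=0&0=0 -> 0100
Step 2: G0=G1|G0=1|0=1 G1=NOT G2=NOT 0=1 G2=G3&G1=0&1=0 G3=G3&G0=0&0=0 -> 1100
Step 3: G0=G1|G0=1|1=1 G1=NOT G2=NOT 0=1 G2=G3&G1=0&1=0 G3=G3&G0=0&1=0 -> 1100
State from step 3 equals state from step 2 -> cycle length 1

Answer: 1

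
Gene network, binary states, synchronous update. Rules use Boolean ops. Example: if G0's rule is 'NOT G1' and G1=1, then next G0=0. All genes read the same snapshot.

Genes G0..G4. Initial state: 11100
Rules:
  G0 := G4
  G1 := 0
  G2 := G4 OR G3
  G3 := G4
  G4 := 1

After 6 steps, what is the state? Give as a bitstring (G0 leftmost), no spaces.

Step 1: G0=G4=0 G1=0(const) G2=G4|G3=0|0=0 G3=G4=0 G4=1(const) -> 00001
Step 2: G0=G4=1 G1=0(const) G2=G4|G3=1|0=1 G3=G4=1 G4=1(const) -> 10111
Step 3: G0=G4=1 G1=0(const) G2=G4|G3=1|1=1 G3=G4=1 G4=1(const) -> 10111
Step 4: G0=G4=1 G1=0(const) G2=G4|G3=1|1=1 G3=G4=1 G4=1(const) -> 10111
Step 5: G0=G4=1 G1=0(const) G2=G4|G3=1|1=1 G3=G4=1 G4=1(const) -> 10111
Step 6: G0=G4=1 G1=0(const) G2=G4|G3=1|1=1 G3=G4=1 G4=1(const) -> 10111

10111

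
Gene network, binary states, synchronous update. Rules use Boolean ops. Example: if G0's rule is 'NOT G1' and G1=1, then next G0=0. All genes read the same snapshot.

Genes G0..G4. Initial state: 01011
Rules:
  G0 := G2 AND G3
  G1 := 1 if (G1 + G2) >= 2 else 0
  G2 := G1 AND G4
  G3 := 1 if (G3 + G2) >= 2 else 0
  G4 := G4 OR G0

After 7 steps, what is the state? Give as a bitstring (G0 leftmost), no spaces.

Step 1: G0=G2&G3=0&1=0 G1=(1+0>=2)=0 G2=G1&G4=1&1=1 G3=(1+0>=2)=0 G4=G4|G0=1|0=1 -> 00101
Step 2: G0=G2&G3=1&0=0 G1=(0+1>=2)=0 G2=G1&G4=0&1=0 G3=(0+1>=2)=0 G4=G4|G0=1|0=1 -> 00001
Step 3: G0=G2&G3=0&0=0 G1=(0+0>=2)=0 G2=G1&G4=0&1=0 G3=(0+0>=2)=0 G4=G4|G0=1|0=1 -> 00001
Step 4: G0=G2&G3=0&0=0 G1=(0+0>=2)=0 G2=G1&G4=0&1=0 G3=(0+0>=2)=0 G4=G4|G0=1|0=1 -> 00001
Step 5: G0=G2&G3=0&0=0 G1=(0+0>=2)=0 G2=G1&G4=0&1=0 G3=(0+0>=2)=0 G4=G4|G0=1|0=1 -> 00001
Step 6: G0=G2&G3=0&0=0 G1=(0+0>=2)=0 G2=G1&G4=0&1=0 G3=(0+0>=2)=0 G4=G4|G0=1|0=1 -> 00001
Step 7: G0=G2&G3=0&0=0 G1=(0+0>=2)=0 G2=G1&G4=0&1=0 G3=(0+0>=2)=0 G4=G4|G0=1|0=1 -> 00001

00001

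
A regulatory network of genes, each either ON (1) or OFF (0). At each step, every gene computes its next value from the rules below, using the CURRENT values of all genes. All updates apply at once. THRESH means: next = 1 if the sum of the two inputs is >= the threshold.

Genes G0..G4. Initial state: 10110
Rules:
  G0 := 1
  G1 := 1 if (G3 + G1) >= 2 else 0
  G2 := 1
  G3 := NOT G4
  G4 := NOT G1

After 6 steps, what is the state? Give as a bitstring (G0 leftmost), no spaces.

Step 1: G0=1(const) G1=(1+0>=2)=0 G2=1(const) G3=NOT G4=NOT 0=1 G4=NOT G1=NOT 0=1 -> 10111
Step 2: G0=1(const) G1=(1+0>=2)=0 G2=1(const) G3=NOT G4=NOT 1=0 G4=NOT G1=NOT 0=1 -> 10101
Step 3: G0=1(const) G1=(0+0>=2)=0 G2=1(const) G3=NOT G4=NOT 1=0 G4=NOT G1=NOT 0=1 -> 10101
Step 4: G0=1(const) G1=(0+0>=2)=0 G2=1(const) G3=NOT G4=NOT 1=0 G4=NOT G1=NOT 0=1 -> 10101
Step 5: G0=1(const) G1=(0+0>=2)=0 G2=1(const) G3=NOT G4=NOT 1=0 G4=NOT G1=NOT 0=1 -> 10101
Step 6: G0=1(const) G1=(0+0>=2)=0 G2=1(const) G3=NOT G4=NOT 1=0 G4=NOT G1=NOT 0=1 -> 10101

10101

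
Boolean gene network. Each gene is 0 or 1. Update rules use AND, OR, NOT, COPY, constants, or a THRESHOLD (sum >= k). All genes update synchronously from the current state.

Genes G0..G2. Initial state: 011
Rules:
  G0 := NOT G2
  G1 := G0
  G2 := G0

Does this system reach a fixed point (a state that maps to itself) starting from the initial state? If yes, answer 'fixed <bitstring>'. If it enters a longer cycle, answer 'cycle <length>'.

Answer: cycle 4

Derivation:
Step 0: 011
Step 1: G0=NOT G2=NOT 1=0 G1=G0=0 G2=G0=0 -> 000
Step 2: G0=NOT G2=NOT 0=1 G1=G0=0 G2=G0=0 -> 100
Step 3: G0=NOT G2=NOT 0=1 G1=G0=1 G2=G0=1 -> 111
Step 4: G0=NOT G2=NOT 1=0 G1=G0=1 G2=G0=1 -> 011
Cycle of length 4 starting at step 0 -> no fixed point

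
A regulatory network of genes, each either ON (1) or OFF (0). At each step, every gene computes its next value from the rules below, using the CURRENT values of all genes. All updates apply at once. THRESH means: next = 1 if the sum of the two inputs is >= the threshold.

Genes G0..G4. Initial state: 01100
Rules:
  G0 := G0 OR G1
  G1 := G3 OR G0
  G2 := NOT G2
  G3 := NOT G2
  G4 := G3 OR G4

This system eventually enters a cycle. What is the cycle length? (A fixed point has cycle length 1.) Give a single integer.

Answer: 2

Derivation:
Step 0: 01100
Step 1: G0=G0|G1=0|1=1 G1=G3|G0=0|0=0 G2=NOT G2=NOT 1=0 G3=NOT G2=NOT 1=0 G4=G3|G4=0|0=0 -> 10000
Step 2: G0=G0|G1=1|0=1 G1=G3|G0=0|1=1 G2=NOT G2=NOT 0=1 G3=NOT G2=NOT 0=1 G4=G3|G4=0|0=0 -> 11110
Step 3: G0=G0|G1=1|1=1 G1=G3|G0=1|1=1 G2=NOT G2=NOT 1=0 G3=NOT G2=NOT 1=0 G4=G3|G4=1|0=1 -> 11001
Step 4: G0=G0|G1=1|1=1 G1=G3|G0=0|1=1 G2=NOT G2=NOT 0=1 G3=NOT G2=NOT 0=1 G4=G3|G4=0|1=1 -> 11111
Step 5: G0=G0|G1=1|1=1 G1=G3|G0=1|1=1 G2=NOT G2=NOT 1=0 G3=NOT G2=NOT 1=0 G4=G3|G4=1|1=1 -> 11001
State from step 5 equals state from step 3 -> cycle length 2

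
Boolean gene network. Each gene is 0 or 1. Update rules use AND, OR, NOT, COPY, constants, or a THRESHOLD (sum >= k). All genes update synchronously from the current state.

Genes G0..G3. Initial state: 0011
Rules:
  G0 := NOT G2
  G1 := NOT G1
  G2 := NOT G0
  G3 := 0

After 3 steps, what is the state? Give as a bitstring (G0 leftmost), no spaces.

Step 1: G0=NOT G2=NOT 1=0 G1=NOT G1=NOT 0=1 G2=NOT G0=NOT 0=1 G3=0(const) -> 0110
Step 2: G0=NOT G2=NOT 1=0 G1=NOT G1=NOT 1=0 G2=NOT G0=NOT 0=1 G3=0(const) -> 0010
Step 3: G0=NOT G2=NOT 1=0 G1=NOT G1=NOT 0=1 G2=NOT G0=NOT 0=1 G3=0(const) -> 0110

0110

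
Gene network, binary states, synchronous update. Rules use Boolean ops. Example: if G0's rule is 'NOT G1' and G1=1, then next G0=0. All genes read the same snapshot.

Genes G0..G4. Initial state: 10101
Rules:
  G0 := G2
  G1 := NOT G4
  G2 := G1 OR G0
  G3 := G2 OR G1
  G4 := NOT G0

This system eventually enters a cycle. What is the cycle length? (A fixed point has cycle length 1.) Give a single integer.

Answer: 1

Derivation:
Step 0: 10101
Step 1: G0=G2=1 G1=NOT G4=NOT 1=0 G2=G1|G0=0|1=1 G3=G2|G1=1|0=1 G4=NOT G0=NOT 1=0 -> 10110
Step 2: G0=G2=1 G1=NOT G4=NOT 0=1 G2=G1|G0=0|1=1 G3=G2|G1=1|0=1 G4=NOT G0=NOT 1=0 -> 11110
Step 3: G0=G2=1 G1=NOT G4=NOT 0=1 G2=G1|G0=1|1=1 G3=G2|G1=1|1=1 G4=NOT G0=NOT 1=0 -> 11110
State from step 3 equals state from step 2 -> cycle length 1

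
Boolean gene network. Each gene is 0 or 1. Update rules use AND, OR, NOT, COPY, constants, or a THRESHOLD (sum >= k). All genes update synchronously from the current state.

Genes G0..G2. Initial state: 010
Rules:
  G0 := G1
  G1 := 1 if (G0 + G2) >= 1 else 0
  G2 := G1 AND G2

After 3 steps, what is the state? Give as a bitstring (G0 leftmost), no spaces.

Step 1: G0=G1=1 G1=(0+0>=1)=0 G2=G1&G2=1&0=0 -> 100
Step 2: G0=G1=0 G1=(1+0>=1)=1 G2=G1&G2=0&0=0 -> 010
Step 3: G0=G1=1 G1=(0+0>=1)=0 G2=G1&G2=1&0=0 -> 100

100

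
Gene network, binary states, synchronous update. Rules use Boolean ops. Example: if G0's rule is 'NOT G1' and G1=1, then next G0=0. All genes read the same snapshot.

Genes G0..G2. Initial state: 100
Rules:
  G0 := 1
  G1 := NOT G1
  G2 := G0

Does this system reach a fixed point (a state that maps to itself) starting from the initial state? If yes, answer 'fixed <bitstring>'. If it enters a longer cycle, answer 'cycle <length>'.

Answer: cycle 2

Derivation:
Step 0: 100
Step 1: G0=1(const) G1=NOT G1=NOT 0=1 G2=G0=1 -> 111
Step 2: G0=1(const) G1=NOT G1=NOT 1=0 G2=G0=1 -> 101
Step 3: G0=1(const) G1=NOT G1=NOT 0=1 G2=G0=1 -> 111
Cycle of length 2 starting at step 1 -> no fixed point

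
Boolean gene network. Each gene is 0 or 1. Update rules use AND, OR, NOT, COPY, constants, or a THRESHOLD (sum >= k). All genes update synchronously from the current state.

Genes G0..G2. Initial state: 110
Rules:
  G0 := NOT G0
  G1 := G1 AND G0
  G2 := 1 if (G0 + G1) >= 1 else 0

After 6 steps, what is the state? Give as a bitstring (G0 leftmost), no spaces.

Step 1: G0=NOT G0=NOT 1=0 G1=G1&G0=1&1=1 G2=(1+1>=1)=1 -> 011
Step 2: G0=NOT G0=NOT 0=1 G1=G1&G0=1&0=0 G2=(0+1>=1)=1 -> 101
Step 3: G0=NOT G0=NOT 1=0 G1=G1&G0=0&1=0 G2=(1+0>=1)=1 -> 001
Step 4: G0=NOT G0=NOT 0=1 G1=G1&G0=0&0=0 G2=(0+0>=1)=0 -> 100
Step 5: G0=NOT G0=NOT 1=0 G1=G1&G0=0&1=0 G2=(1+0>=1)=1 -> 001
Step 6: G0=NOT G0=NOT 0=1 G1=G1&G0=0&0=0 G2=(0+0>=1)=0 -> 100

100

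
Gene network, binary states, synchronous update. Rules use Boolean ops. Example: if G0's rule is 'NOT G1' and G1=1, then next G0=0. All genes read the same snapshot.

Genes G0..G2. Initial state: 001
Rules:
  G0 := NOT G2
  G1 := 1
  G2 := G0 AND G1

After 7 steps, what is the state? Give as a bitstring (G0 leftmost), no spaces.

Step 1: G0=NOT G2=NOT 1=0 G1=1(const) G2=G0&G1=0&0=0 -> 010
Step 2: G0=NOT G2=NOT 0=1 G1=1(const) G2=G0&G1=0&1=0 -> 110
Step 3: G0=NOT G2=NOT 0=1 G1=1(const) G2=G0&G1=1&1=1 -> 111
Step 4: G0=NOT G2=NOT 1=0 G1=1(const) G2=G0&G1=1&1=1 -> 011
Step 5: G0=NOT G2=NOT 1=0 G1=1(const) G2=G0&G1=0&1=0 -> 010
Step 6: G0=NOT G2=NOT 0=1 G1=1(const) G2=G0&G1=0&1=0 -> 110
Step 7: G0=NOT G2=NOT 0=1 G1=1(const) G2=G0&G1=1&1=1 -> 111

111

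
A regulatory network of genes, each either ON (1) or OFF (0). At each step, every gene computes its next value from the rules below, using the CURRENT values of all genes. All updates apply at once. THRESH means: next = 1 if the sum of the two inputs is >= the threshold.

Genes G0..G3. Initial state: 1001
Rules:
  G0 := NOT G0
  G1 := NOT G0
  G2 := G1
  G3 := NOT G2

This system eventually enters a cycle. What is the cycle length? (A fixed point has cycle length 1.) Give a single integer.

Step 0: 1001
Step 1: G0=NOT G0=NOT 1=0 G1=NOT G0=NOT 1=0 G2=G1=0 G3=NOT G2=NOT 0=1 -> 0001
Step 2: G0=NOT G0=NOT 0=1 G1=NOT G0=NOT 0=1 G2=G1=0 G3=NOT G2=NOT 0=1 -> 1101
Step 3: G0=NOT G0=NOT 1=0 G1=NOT G0=NOT 1=0 G2=G1=1 G3=NOT G2=NOT 0=1 -> 0011
Step 4: G0=NOT G0=NOT 0=1 G1=NOT G0=NOT 0=1 G2=G1=0 G3=NOT G2=NOT 1=0 -> 1100
Step 5: G0=NOT G0=NOT 1=0 G1=NOT G0=NOT 1=0 G2=G1=1 G3=NOT G2=NOT 0=1 -> 0011
State from step 5 equals state from step 3 -> cycle length 2

Answer: 2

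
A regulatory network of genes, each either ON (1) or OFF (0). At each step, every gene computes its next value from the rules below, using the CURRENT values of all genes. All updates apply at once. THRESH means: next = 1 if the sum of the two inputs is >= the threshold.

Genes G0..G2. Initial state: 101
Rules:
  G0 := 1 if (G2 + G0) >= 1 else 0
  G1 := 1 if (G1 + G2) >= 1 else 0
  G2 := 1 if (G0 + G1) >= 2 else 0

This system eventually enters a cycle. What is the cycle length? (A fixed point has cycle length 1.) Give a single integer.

Step 0: 101
Step 1: G0=(1+1>=1)=1 G1=(0+1>=1)=1 G2=(1+0>=2)=0 -> 110
Step 2: G0=(0+1>=1)=1 G1=(1+0>=1)=1 G2=(1+1>=2)=1 -> 111
Step 3: G0=(1+1>=1)=1 G1=(1+1>=1)=1 G2=(1+1>=2)=1 -> 111
State from step 3 equals state from step 2 -> cycle length 1

Answer: 1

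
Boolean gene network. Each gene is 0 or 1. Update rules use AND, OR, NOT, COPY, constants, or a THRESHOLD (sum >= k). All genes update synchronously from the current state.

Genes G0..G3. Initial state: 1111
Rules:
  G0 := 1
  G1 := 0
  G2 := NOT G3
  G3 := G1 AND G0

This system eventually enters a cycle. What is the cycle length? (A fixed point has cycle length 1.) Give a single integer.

Step 0: 1111
Step 1: G0=1(const) G1=0(const) G2=NOT G3=NOT 1=0 G3=G1&G0=1&1=1 -> 1001
Step 2: G0=1(const) G1=0(const) G2=NOT G3=NOT 1=0 G3=G1&G0=0&1=0 -> 1000
Step 3: G0=1(const) G1=0(const) G2=NOT G3=NOT 0=1 G3=G1&G0=0&1=0 -> 1010
Step 4: G0=1(const) G1=0(const) G2=NOT G3=NOT 0=1 G3=G1&G0=0&1=0 -> 1010
State from step 4 equals state from step 3 -> cycle length 1

Answer: 1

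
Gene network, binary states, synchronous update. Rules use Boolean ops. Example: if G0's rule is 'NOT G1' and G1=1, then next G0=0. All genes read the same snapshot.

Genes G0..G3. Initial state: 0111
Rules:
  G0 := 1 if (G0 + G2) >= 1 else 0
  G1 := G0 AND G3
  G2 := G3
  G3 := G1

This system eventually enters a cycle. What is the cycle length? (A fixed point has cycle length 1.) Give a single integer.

Step 0: 0111
Step 1: G0=(0+1>=1)=1 G1=G0&G3=0&1=0 G2=G3=1 G3=G1=1 -> 1011
Step 2: G0=(1+1>=1)=1 G1=G0&G3=1&1=1 G2=G3=1 G3=G1=0 -> 1110
Step 3: G0=(1+1>=1)=1 G1=G0&G3=1&0=0 G2=G3=0 G3=G1=1 -> 1001
Step 4: G0=(1+0>=1)=1 G1=G0&G3=1&1=1 G2=G3=1 G3=G1=0 -> 1110
State from step 4 equals state from step 2 -> cycle length 2

Answer: 2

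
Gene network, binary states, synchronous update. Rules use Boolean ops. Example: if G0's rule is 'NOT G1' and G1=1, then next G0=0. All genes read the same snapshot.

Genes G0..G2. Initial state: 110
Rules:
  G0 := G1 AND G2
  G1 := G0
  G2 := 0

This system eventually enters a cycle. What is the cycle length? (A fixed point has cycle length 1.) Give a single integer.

Answer: 1

Derivation:
Step 0: 110
Step 1: G0=G1&G2=1&0=0 G1=G0=1 G2=0(const) -> 010
Step 2: G0=G1&G2=1&0=0 G1=G0=0 G2=0(const) -> 000
Step 3: G0=G1&G2=0&0=0 G1=G0=0 G2=0(const) -> 000
State from step 3 equals state from step 2 -> cycle length 1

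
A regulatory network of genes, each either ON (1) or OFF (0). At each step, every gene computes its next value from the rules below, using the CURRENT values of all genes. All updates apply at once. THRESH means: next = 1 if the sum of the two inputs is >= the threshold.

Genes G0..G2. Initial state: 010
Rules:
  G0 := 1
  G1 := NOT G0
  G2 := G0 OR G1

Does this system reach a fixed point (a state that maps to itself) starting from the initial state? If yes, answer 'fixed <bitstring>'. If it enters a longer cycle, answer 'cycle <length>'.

Answer: fixed 101

Derivation:
Step 0: 010
Step 1: G0=1(const) G1=NOT G0=NOT 0=1 G2=G0|G1=0|1=1 -> 111
Step 2: G0=1(const) G1=NOT G0=NOT 1=0 G2=G0|G1=1|1=1 -> 101
Step 3: G0=1(const) G1=NOT G0=NOT 1=0 G2=G0|G1=1|0=1 -> 101
Fixed point reached at step 2: 101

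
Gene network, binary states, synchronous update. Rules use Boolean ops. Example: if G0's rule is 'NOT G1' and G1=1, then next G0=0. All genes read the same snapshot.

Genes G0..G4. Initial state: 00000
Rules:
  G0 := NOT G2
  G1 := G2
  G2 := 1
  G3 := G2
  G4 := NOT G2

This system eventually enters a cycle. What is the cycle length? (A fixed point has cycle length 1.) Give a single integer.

Step 0: 00000
Step 1: G0=NOT G2=NOT 0=1 G1=G2=0 G2=1(const) G3=G2=0 G4=NOT G2=NOT 0=1 -> 10101
Step 2: G0=NOT G2=NOT 1=0 G1=G2=1 G2=1(const) G3=G2=1 G4=NOT G2=NOT 1=0 -> 01110
Step 3: G0=NOT G2=NOT 1=0 G1=G2=1 G2=1(const) G3=G2=1 G4=NOT G2=NOT 1=0 -> 01110
State from step 3 equals state from step 2 -> cycle length 1

Answer: 1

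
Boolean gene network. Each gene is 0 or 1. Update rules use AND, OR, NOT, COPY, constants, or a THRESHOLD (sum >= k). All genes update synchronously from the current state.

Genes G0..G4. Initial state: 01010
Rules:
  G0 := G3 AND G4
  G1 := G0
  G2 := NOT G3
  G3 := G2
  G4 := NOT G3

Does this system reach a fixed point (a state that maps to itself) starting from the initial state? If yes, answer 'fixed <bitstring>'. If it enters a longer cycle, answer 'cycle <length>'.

Answer: cycle 4

Derivation:
Step 0: 01010
Step 1: G0=G3&G4=1&0=0 G1=G0=0 G2=NOT G3=NOT 1=0 G3=G2=0 G4=NOT G3=NOT 1=0 -> 00000
Step 2: G0=G3&G4=0&0=0 G1=G0=0 G2=NOT G3=NOT 0=1 G3=G2=0 G4=NOT G3=NOT 0=1 -> 00101
Step 3: G0=G3&G4=0&1=0 G1=G0=0 G2=NOT G3=NOT 0=1 G3=G2=1 G4=NOT G3=NOT 0=1 -> 00111
Step 4: G0=G3&G4=1&1=1 G1=G0=0 G2=NOT G3=NOT 1=0 G3=G2=1 G4=NOT G3=NOT 1=0 -> 10010
Step 5: G0=G3&G4=1&0=0 G1=G0=1 G2=NOT G3=NOT 1=0 G3=G2=0 G4=NOT G3=NOT 1=0 -> 01000
Step 6: G0=G3&G4=0&0=0 G1=G0=0 G2=NOT G3=NOT 0=1 G3=G2=0 G4=NOT G3=NOT 0=1 -> 00101
Cycle of length 4 starting at step 2 -> no fixed point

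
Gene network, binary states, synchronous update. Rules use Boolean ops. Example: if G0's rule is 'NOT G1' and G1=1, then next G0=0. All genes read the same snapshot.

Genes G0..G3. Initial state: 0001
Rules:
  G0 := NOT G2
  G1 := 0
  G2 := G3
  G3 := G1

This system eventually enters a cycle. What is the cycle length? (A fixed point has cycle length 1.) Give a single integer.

Step 0: 0001
Step 1: G0=NOT G2=NOT 0=1 G1=0(const) G2=G3=1 G3=G1=0 -> 1010
Step 2: G0=NOT G2=NOT 1=0 G1=0(const) G2=G3=0 G3=G1=0 -> 0000
Step 3: G0=NOT G2=NOT 0=1 G1=0(const) G2=G3=0 G3=G1=0 -> 1000
Step 4: G0=NOT G2=NOT 0=1 G1=0(const) G2=G3=0 G3=G1=0 -> 1000
State from step 4 equals state from step 3 -> cycle length 1

Answer: 1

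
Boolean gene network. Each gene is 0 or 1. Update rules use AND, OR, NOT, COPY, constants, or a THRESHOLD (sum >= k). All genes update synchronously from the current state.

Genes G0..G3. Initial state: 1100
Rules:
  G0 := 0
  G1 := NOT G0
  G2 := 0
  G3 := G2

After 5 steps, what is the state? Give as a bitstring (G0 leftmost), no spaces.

Step 1: G0=0(const) G1=NOT G0=NOT 1=0 G2=0(const) G3=G2=0 -> 0000
Step 2: G0=0(const) G1=NOT G0=NOT 0=1 G2=0(const) G3=G2=0 -> 0100
Step 3: G0=0(const) G1=NOT G0=NOT 0=1 G2=0(const) G3=G2=0 -> 0100
Step 4: G0=0(const) G1=NOT G0=NOT 0=1 G2=0(const) G3=G2=0 -> 0100
Step 5: G0=0(const) G1=NOT G0=NOT 0=1 G2=0(const) G3=G2=0 -> 0100

0100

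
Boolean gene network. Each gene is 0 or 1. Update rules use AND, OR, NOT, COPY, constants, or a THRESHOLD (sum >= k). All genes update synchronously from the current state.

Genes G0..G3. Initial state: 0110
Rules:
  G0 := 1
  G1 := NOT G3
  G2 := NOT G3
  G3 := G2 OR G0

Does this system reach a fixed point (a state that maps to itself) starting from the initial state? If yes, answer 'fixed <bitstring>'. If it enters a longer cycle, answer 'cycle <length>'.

Answer: fixed 1001

Derivation:
Step 0: 0110
Step 1: G0=1(const) G1=NOT G3=NOT 0=1 G2=NOT G3=NOT 0=1 G3=G2|G0=1|0=1 -> 1111
Step 2: G0=1(const) G1=NOT G3=NOT 1=0 G2=NOT G3=NOT 1=0 G3=G2|G0=1|1=1 -> 1001
Step 3: G0=1(const) G1=NOT G3=NOT 1=0 G2=NOT G3=NOT 1=0 G3=G2|G0=0|1=1 -> 1001
Fixed point reached at step 2: 1001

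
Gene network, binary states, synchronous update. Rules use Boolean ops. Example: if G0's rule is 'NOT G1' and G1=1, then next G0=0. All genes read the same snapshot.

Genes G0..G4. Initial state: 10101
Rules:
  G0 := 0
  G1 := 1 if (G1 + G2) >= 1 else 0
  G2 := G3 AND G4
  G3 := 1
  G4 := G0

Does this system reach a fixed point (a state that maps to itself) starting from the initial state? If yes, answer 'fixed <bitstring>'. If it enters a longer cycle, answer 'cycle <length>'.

Answer: fixed 01010

Derivation:
Step 0: 10101
Step 1: G0=0(const) G1=(0+1>=1)=1 G2=G3&G4=0&1=0 G3=1(const) G4=G0=1 -> 01011
Step 2: G0=0(const) G1=(1+0>=1)=1 G2=G3&G4=1&1=1 G3=1(const) G4=G0=0 -> 01110
Step 3: G0=0(const) G1=(1+1>=1)=1 G2=G3&G4=1&0=0 G3=1(const) G4=G0=0 -> 01010
Step 4: G0=0(const) G1=(1+0>=1)=1 G2=G3&G4=1&0=0 G3=1(const) G4=G0=0 -> 01010
Fixed point reached at step 3: 01010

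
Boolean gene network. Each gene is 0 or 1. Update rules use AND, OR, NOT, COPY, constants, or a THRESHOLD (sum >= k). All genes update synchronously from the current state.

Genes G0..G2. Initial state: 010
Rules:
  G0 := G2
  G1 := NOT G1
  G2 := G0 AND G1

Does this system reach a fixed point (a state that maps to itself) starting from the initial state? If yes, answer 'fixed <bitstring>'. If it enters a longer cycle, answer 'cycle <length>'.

Step 0: 010
Step 1: G0=G2=0 G1=NOT G1=NOT 1=0 G2=G0&G1=0&1=0 -> 000
Step 2: G0=G2=0 G1=NOT G1=NOT 0=1 G2=G0&G1=0&0=0 -> 010
Cycle of length 2 starting at step 0 -> no fixed point

Answer: cycle 2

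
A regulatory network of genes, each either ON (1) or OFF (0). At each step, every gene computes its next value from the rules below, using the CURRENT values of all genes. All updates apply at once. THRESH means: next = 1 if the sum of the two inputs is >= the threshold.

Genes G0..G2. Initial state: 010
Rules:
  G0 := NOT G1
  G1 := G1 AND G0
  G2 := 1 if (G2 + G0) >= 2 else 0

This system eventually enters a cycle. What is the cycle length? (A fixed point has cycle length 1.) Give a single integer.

Answer: 1

Derivation:
Step 0: 010
Step 1: G0=NOT G1=NOT 1=0 G1=G1&G0=1&0=0 G2=(0+0>=2)=0 -> 000
Step 2: G0=NOT G1=NOT 0=1 G1=G1&G0=0&0=0 G2=(0+0>=2)=0 -> 100
Step 3: G0=NOT G1=NOT 0=1 G1=G1&G0=0&1=0 G2=(0+1>=2)=0 -> 100
State from step 3 equals state from step 2 -> cycle length 1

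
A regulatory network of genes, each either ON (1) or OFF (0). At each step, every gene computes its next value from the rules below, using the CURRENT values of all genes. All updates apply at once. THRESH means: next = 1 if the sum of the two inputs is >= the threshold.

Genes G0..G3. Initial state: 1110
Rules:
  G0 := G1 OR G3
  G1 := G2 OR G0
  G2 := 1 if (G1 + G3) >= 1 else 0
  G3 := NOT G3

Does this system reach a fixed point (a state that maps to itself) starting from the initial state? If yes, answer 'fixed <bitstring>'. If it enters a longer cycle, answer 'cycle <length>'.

Step 0: 1110
Step 1: G0=G1|G3=1|0=1 G1=G2|G0=1|1=1 G2=(1+0>=1)=1 G3=NOT G3=NOT 0=1 -> 1111
Step 2: G0=G1|G3=1|1=1 G1=G2|G0=1|1=1 G2=(1+1>=1)=1 G3=NOT G3=NOT 1=0 -> 1110
Cycle of length 2 starting at step 0 -> no fixed point

Answer: cycle 2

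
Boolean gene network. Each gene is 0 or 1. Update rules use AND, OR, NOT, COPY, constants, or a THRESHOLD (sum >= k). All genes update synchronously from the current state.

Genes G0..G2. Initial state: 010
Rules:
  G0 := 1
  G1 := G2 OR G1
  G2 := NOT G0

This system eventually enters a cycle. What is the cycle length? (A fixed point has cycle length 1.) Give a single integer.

Answer: 1

Derivation:
Step 0: 010
Step 1: G0=1(const) G1=G2|G1=0|1=1 G2=NOT G0=NOT 0=1 -> 111
Step 2: G0=1(const) G1=G2|G1=1|1=1 G2=NOT G0=NOT 1=0 -> 110
Step 3: G0=1(const) G1=G2|G1=0|1=1 G2=NOT G0=NOT 1=0 -> 110
State from step 3 equals state from step 2 -> cycle length 1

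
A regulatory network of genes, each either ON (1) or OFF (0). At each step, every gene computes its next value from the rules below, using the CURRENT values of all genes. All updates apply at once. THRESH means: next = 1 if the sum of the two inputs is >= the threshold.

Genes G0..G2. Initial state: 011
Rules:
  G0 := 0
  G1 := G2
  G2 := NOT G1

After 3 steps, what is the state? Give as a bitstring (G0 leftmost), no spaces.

Step 1: G0=0(const) G1=G2=1 G2=NOT G1=NOT 1=0 -> 010
Step 2: G0=0(const) G1=G2=0 G2=NOT G1=NOT 1=0 -> 000
Step 3: G0=0(const) G1=G2=0 G2=NOT G1=NOT 0=1 -> 001

001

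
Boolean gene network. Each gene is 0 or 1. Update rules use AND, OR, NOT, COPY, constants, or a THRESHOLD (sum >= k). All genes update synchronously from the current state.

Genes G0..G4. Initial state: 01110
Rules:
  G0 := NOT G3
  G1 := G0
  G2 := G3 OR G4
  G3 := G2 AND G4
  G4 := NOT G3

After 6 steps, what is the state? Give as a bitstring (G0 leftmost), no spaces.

Step 1: G0=NOT G3=NOT 1=0 G1=G0=0 G2=G3|G4=1|0=1 G3=G2&G4=1&0=0 G4=NOT G3=NOT 1=0 -> 00100
Step 2: G0=NOT G3=NOT 0=1 G1=G0=0 G2=G3|G4=0|0=0 G3=G2&G4=1&0=0 G4=NOT G3=NOT 0=1 -> 10001
Step 3: G0=NOT G3=NOT 0=1 G1=G0=1 G2=G3|G4=0|1=1 G3=G2&G4=0&1=0 G4=NOT G3=NOT 0=1 -> 11101
Step 4: G0=NOT G3=NOT 0=1 G1=G0=1 G2=G3|G4=0|1=1 G3=G2&G4=1&1=1 G4=NOT G3=NOT 0=1 -> 11111
Step 5: G0=NOT G3=NOT 1=0 G1=G0=1 G2=G3|G4=1|1=1 G3=G2&G4=1&1=1 G4=NOT G3=NOT 1=0 -> 01110
Step 6: G0=NOT G3=NOT 1=0 G1=G0=0 G2=G3|G4=1|0=1 G3=G2&G4=1&0=0 G4=NOT G3=NOT 1=0 -> 00100

00100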